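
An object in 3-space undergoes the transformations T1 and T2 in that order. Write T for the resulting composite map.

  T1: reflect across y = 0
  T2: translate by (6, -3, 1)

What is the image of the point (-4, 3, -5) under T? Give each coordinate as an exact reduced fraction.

T1 reflect across y = 0: (-4, 3, -5) → (-4, -3, -5)
T2 translate by (6, -3, 1): (-4, -3, -5) → (2, -6, -4)

T(p) = (2, -6, -4)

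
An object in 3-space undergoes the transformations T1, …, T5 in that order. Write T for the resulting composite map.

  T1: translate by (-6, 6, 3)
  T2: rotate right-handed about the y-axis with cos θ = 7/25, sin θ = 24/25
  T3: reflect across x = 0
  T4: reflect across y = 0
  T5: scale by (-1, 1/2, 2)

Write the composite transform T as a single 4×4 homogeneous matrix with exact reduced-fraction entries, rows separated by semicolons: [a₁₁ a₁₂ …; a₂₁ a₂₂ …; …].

T1 = [1 0 0 -6; 0 1 0 6; 0 0 1 3; 0 0 0 1]
T2·T1 = [7/25 0 24/25 6/5; 0 1 0 6; -24/25 0 7/25 33/5; 0 0 0 1]
T3·…·T1 = [-7/25 0 -24/25 -6/5; 0 1 0 6; -24/25 0 7/25 33/5; 0 0 0 1]
T4·…·T1 = [-7/25 0 -24/25 -6/5; 0 -1 0 -6; -24/25 0 7/25 33/5; 0 0 0 1]
T5·…·T1 = [7/25 0 24/25 6/5; 0 -1/2 0 -3; -48/25 0 14/25 66/5; 0 0 0 1]

T = [7/25 0 24/25 6/5; 0 -1/2 0 -3; -48/25 0 14/25 66/5; 0 0 0 1]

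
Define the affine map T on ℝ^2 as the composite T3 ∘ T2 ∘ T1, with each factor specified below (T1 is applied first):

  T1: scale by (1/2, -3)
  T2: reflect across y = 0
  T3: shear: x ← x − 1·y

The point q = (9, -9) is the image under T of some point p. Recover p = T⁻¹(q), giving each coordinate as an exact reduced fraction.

p = (0, -3)

T1 = [1/2 0 0; 0 -3 0; 0 0 1]
T2·T1 = [1/2 0 0; 0 3 0; 0 0 1]
T3·…·T1 = [1/2 -3 0; 0 3 0; 0 0 1]
det M = 3/2; M⁻¹ = [2 2 0; 0 1/3 0; 0 0 1]
M⁻¹ · (9, -9)ᵀ = (0, -3)ᵀ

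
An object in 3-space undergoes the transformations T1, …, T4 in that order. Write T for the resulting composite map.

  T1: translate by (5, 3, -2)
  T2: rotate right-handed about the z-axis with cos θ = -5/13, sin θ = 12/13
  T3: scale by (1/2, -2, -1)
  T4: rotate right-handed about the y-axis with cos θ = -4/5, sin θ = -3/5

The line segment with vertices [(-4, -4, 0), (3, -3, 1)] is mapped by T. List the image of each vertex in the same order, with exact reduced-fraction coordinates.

T1 translate by (5, 3, -2): (-4, -4, 0) → (1, -1, -2); (3, -3, 1) → (8, 0, -1)
T2 rotate right-handed about the z-axis with cos θ = -5/13, sin θ = 12/13: (1, -1, -2) → (7/13, 17/13, -2); (8, 0, -1) → (-40/13, 96/13, -1)
T3 scale by (1/2, -2, -1): (7/13, 17/13, -2) → (7/26, -34/13, 2); (-40/13, 96/13, -1) → (-20/13, -192/13, 1)
T4 rotate right-handed about the y-axis with cos θ = -4/5, sin θ = -3/5: (7/26, -34/13, 2) → (-92/65, -34/13, -187/130); (-20/13, -192/13, 1) → (41/65, -192/13, -112/65)

image vertices: (-92/65, -34/13, -187/130), (41/65, -192/13, -112/65)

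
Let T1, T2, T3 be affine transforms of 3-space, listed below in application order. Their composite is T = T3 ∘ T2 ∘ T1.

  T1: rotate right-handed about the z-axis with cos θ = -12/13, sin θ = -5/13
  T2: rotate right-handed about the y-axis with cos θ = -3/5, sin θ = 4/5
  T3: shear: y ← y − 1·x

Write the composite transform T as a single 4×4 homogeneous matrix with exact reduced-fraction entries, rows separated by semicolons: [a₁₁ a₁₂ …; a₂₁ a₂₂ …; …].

T1 = [-12/13 5/13 0 0; -5/13 -12/13 0 0; 0 0 1 0; 0 0 0 1]
T2·T1 = [36/65 -3/13 4/5 0; -5/13 -12/13 0 0; 48/65 -4/13 -3/5 0; 0 0 0 1]
T3·…·T1 = [36/65 -3/13 4/5 0; -61/65 -9/13 -4/5 0; 48/65 -4/13 -3/5 0; 0 0 0 1]

T = [36/65 -3/13 4/5 0; -61/65 -9/13 -4/5 0; 48/65 -4/13 -3/5 0; 0 0 0 1]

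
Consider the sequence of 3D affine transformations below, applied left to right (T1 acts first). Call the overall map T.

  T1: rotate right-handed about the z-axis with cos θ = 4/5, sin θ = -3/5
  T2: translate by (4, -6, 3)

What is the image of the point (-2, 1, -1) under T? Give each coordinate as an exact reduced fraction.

T1 rotate right-handed about the z-axis with cos θ = 4/5, sin θ = -3/5: (-2, 1, -1) → (-1, 2, -1)
T2 translate by (4, -6, 3): (-1, 2, -1) → (3, -4, 2)

T(p) = (3, -4, 2)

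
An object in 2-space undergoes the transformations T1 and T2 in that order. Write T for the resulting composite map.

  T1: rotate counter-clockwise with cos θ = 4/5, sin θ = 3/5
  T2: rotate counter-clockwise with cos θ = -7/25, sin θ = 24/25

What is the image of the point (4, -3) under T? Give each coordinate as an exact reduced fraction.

T1 rotate counter-clockwise with cos θ = 4/5, sin θ = 3/5: (4, -3) → (5, 0)
T2 rotate counter-clockwise with cos θ = -7/25, sin θ = 24/25: (5, 0) → (-7/5, 24/5)

T(p) = (-7/5, 24/5)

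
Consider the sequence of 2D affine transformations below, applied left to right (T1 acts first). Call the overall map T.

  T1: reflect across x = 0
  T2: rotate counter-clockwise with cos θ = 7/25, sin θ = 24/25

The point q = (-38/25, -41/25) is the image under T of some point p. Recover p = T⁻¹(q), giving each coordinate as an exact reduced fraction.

p = (2, 1)

T1 = [-1 0 0; 0 1 0; 0 0 1]
T2·T1 = [-7/25 -24/25 0; -24/25 7/25 0; 0 0 1]
det M = -1; M⁻¹ = [-7/25 -24/25 0; -24/25 7/25 0; 0 0 1]
M⁻¹ · (-38/25, -41/25)ᵀ = (2, 1)ᵀ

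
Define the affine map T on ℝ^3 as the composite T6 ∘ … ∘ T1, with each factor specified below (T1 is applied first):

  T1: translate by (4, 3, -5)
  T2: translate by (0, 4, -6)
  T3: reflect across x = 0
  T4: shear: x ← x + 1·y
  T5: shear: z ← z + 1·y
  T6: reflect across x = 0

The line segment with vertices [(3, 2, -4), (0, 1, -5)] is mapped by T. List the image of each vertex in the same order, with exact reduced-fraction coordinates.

T1 translate by (4, 3, -5): (3, 2, -4) → (7, 5, -9); (0, 1, -5) → (4, 4, -10)
T2 translate by (0, 4, -6): (7, 5, -9) → (7, 9, -15); (4, 4, -10) → (4, 8, -16)
T3 reflect across x = 0: (7, 9, -15) → (-7, 9, -15); (4, 8, -16) → (-4, 8, -16)
T4 shear: x ← x + 1·y: (-7, 9, -15) → (2, 9, -15); (-4, 8, -16) → (4, 8, -16)
T5 shear: z ← z + 1·y: (2, 9, -15) → (2, 9, -6); (4, 8, -16) → (4, 8, -8)
T6 reflect across x = 0: (2, 9, -6) → (-2, 9, -6); (4, 8, -8) → (-4, 8, -8)

image vertices: (-2, 9, -6), (-4, 8, -8)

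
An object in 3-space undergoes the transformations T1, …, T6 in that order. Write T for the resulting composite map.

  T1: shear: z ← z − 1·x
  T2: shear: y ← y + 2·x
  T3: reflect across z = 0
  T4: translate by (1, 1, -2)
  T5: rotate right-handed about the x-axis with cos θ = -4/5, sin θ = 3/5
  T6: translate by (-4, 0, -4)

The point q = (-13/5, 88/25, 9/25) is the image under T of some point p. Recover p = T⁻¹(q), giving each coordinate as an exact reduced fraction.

T1 = [1 0 0 0; 0 1 0 0; -1 0 1 0; 0 0 0 1]
T2·T1 = [1 0 0 0; 2 1 0 0; -1 0 1 0; 0 0 0 1]
T3·…·T1 = [1 0 0 0; 2 1 0 0; 1 0 -1 0; 0 0 0 1]
T4·…·T1 = [1 0 0 1; 2 1 0 1; 1 0 -1 -2; 0 0 0 1]
T5·…·T1 = [1 0 0 1; -11/5 -4/5 3/5 2/5; 2/5 3/5 4/5 11/5; 0 0 0 1]
T6·…·T1 = [1 0 0 -3; -11/5 -4/5 3/5 2/5; 2/5 3/5 4/5 -9/5; 0 0 0 1]
det M = -1; M⁻¹ = [1 0 0 3; -2 -4/5 3/5 -23/5; 1 3/5 4/5 21/5; 0 0 0 1]
M⁻¹ · (-13/5, 88/25, 9/25)ᵀ = (2/5, -2, 4)ᵀ

p = (2/5, -2, 4)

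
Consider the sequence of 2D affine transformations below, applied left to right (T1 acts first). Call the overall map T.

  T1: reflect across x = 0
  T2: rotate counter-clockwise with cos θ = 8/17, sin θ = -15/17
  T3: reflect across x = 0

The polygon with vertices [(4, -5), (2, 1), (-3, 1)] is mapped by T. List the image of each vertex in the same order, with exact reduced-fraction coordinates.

T1 reflect across x = 0: (4, -5) → (-4, -5); (2, 1) → (-2, 1); (-3, 1) → (3, 1)
T2 rotate counter-clockwise with cos θ = 8/17, sin θ = -15/17: (-4, -5) → (-107/17, 20/17); (-2, 1) → (-1/17, 38/17); (3, 1) → (39/17, -37/17)
T3 reflect across x = 0: (-107/17, 20/17) → (107/17, 20/17); (-1/17, 38/17) → (1/17, 38/17); (39/17, -37/17) → (-39/17, -37/17)

image vertices: (107/17, 20/17), (1/17, 38/17), (-39/17, -37/17)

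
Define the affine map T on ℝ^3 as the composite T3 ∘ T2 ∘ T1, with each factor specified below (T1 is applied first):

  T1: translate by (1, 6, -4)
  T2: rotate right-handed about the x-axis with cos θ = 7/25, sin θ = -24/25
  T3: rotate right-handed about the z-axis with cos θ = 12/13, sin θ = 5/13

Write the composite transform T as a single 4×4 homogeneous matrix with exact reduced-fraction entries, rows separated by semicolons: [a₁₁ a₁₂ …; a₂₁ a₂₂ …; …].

T = [12/13 -7/65 -24/65 114/65; 5/13 84/325 288/325 -523/325; 0 -24/25 7/25 -172/25; 0 0 0 1]

T1 = [1 0 0 1; 0 1 0 6; 0 0 1 -4; 0 0 0 1]
T2·T1 = [1 0 0 1; 0 7/25 24/25 -54/25; 0 -24/25 7/25 -172/25; 0 0 0 1]
T3·…·T1 = [12/13 -7/65 -24/65 114/65; 5/13 84/325 288/325 -523/325; 0 -24/25 7/25 -172/25; 0 0 0 1]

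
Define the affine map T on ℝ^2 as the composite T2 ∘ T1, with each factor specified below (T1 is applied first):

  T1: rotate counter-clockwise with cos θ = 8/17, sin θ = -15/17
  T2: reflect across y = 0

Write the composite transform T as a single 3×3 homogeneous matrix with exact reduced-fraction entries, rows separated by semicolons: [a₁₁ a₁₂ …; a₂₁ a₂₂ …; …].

T = [8/17 15/17 0; 15/17 -8/17 0; 0 0 1]

T1 = [8/17 15/17 0; -15/17 8/17 0; 0 0 1]
T2·T1 = [8/17 15/17 0; 15/17 -8/17 0; 0 0 1]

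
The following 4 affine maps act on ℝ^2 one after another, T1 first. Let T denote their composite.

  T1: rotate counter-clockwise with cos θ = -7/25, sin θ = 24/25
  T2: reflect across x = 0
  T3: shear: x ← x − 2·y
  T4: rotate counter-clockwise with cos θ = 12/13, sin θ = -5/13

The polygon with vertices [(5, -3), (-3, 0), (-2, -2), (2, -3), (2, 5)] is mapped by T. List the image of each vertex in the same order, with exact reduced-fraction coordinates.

image vertices: (-3123/325, 3287/325), (1116/325, -1479/325), (-98/325, -438/325), (-2007/325, 1808/325), (1361/325, -384/325)

T1 rotate counter-clockwise with cos θ = -7/25, sin θ = 24/25: (5, -3) → (37/25, 141/25); (-3, 0) → (21/25, -72/25); (-2, -2) → (62/25, -34/25); (2, -3) → (58/25, 69/25); (2, 5) → (-134/25, 13/25)
T2 reflect across x = 0: (37/25, 141/25) → (-37/25, 141/25); (21/25, -72/25) → (-21/25, -72/25); (62/25, -34/25) → (-62/25, -34/25); (58/25, 69/25) → (-58/25, 69/25); (-134/25, 13/25) → (134/25, 13/25)
T3 shear: x ← x − 2·y: (-37/25, 141/25) → (-319/25, 141/25); (-21/25, -72/25) → (123/25, -72/25); (-62/25, -34/25) → (6/25, -34/25); (-58/25, 69/25) → (-196/25, 69/25); (134/25, 13/25) → (108/25, 13/25)
T4 rotate counter-clockwise with cos θ = 12/13, sin θ = -5/13: (-319/25, 141/25) → (-3123/325, 3287/325); (123/25, -72/25) → (1116/325, -1479/325); (6/25, -34/25) → (-98/325, -438/325); (-196/25, 69/25) → (-2007/325, 1808/325); (108/25, 13/25) → (1361/325, -384/325)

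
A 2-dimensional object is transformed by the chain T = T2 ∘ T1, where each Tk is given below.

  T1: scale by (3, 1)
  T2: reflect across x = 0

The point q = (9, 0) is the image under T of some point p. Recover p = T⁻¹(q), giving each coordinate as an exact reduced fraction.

T1 = [3 0 0; 0 1 0; 0 0 1]
T2·T1 = [-3 0 0; 0 1 0; 0 0 1]
det M = -3; M⁻¹ = [-1/3 0 0; 0 1 0; 0 0 1]
M⁻¹ · (9, 0)ᵀ = (-3, 0)ᵀ

p = (-3, 0)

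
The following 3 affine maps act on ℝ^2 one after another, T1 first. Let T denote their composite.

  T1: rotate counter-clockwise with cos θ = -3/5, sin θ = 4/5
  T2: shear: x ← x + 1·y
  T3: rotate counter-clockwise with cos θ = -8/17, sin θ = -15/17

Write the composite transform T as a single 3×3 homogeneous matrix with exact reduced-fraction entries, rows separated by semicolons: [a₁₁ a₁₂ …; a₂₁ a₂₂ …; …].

T1 = [-3/5 -4/5 0; 4/5 -3/5 0; 0 0 1]
T2·T1 = [1/5 -7/5 0; 4/5 -3/5 0; 0 0 1]
T3·…·T1 = [52/85 11/85 0; -47/85 129/85 0; 0 0 1]

T = [52/85 11/85 0; -47/85 129/85 0; 0 0 1]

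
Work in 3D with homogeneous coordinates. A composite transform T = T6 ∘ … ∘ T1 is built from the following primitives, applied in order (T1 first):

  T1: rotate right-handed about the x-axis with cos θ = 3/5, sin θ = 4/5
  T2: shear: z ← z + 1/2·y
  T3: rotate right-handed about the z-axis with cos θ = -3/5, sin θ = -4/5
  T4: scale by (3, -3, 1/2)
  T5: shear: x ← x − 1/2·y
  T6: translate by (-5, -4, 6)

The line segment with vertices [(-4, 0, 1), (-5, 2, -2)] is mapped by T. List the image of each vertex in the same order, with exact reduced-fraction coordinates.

image vertices: (29/5, -376/25, 61/10), (71/5, -274/25, 69/10)

T1 rotate right-handed about the x-axis with cos θ = 3/5, sin θ = 4/5: (-4, 0, 1) → (-4, -4/5, 3/5); (-5, 2, -2) → (-5, 14/5, 2/5)
T2 shear: z ← z + 1/2·y: (-4, -4/5, 3/5) → (-4, -4/5, 1/5); (-5, 14/5, 2/5) → (-5, 14/5, 9/5)
T3 rotate right-handed about the z-axis with cos θ = -3/5, sin θ = -4/5: (-4, -4/5, 1/5) → (44/25, 92/25, 1/5); (-5, 14/5, 9/5) → (131/25, 58/25, 9/5)
T4 scale by (3, -3, 1/2): (44/25, 92/25, 1/5) → (132/25, -276/25, 1/10); (131/25, 58/25, 9/5) → (393/25, -174/25, 9/10)
T5 shear: x ← x − 1/2·y: (132/25, -276/25, 1/10) → (54/5, -276/25, 1/10); (393/25, -174/25, 9/10) → (96/5, -174/25, 9/10)
T6 translate by (-5, -4, 6): (54/5, -276/25, 1/10) → (29/5, -376/25, 61/10); (96/5, -174/25, 9/10) → (71/5, -274/25, 69/10)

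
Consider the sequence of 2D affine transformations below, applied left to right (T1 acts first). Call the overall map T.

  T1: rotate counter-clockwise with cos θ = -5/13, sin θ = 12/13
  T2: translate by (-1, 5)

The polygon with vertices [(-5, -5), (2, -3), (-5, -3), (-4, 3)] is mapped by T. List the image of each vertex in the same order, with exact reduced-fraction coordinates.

T1 rotate counter-clockwise with cos θ = -5/13, sin θ = 12/13: (-5, -5) → (85/13, -35/13); (2, -3) → (2, 3); (-5, -3) → (61/13, -45/13); (-4, 3) → (-16/13, -63/13)
T2 translate by (-1, 5): (85/13, -35/13) → (72/13, 30/13); (2, 3) → (1, 8); (61/13, -45/13) → (48/13, 20/13); (-16/13, -63/13) → (-29/13, 2/13)

image vertices: (72/13, 30/13), (1, 8), (48/13, 20/13), (-29/13, 2/13)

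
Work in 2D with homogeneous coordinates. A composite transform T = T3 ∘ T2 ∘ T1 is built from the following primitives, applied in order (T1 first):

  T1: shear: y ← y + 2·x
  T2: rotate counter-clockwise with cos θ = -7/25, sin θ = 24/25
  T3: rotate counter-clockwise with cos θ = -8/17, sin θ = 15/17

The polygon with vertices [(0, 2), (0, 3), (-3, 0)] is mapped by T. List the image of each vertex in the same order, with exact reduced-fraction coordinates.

image vertices: (594/425, -608/425), (891/425, -912/425), (-174/85, 543/85)

T1 shear: y ← y + 2·x: (0, 2) → (0, 2); (0, 3) → (0, 3); (-3, 0) → (-3, -6)
T2 rotate counter-clockwise with cos θ = -7/25, sin θ = 24/25: (0, 2) → (-48/25, -14/25); (0, 3) → (-72/25, -21/25); (-3, -6) → (33/5, -6/5)
T3 rotate counter-clockwise with cos θ = -8/17, sin θ = 15/17: (-48/25, -14/25) → (594/425, -608/425); (-72/25, -21/25) → (891/425, -912/425); (33/5, -6/5) → (-174/85, 543/85)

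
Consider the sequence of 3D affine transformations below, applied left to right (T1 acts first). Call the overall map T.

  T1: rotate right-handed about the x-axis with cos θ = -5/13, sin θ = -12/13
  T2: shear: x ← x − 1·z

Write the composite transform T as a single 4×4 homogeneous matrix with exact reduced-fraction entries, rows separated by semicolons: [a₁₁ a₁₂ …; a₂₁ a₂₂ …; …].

T = [1 12/13 5/13 0; 0 -5/13 12/13 0; 0 -12/13 -5/13 0; 0 0 0 1]

T1 = [1 0 0 0; 0 -5/13 12/13 0; 0 -12/13 -5/13 0; 0 0 0 1]
T2·T1 = [1 12/13 5/13 0; 0 -5/13 12/13 0; 0 -12/13 -5/13 0; 0 0 0 1]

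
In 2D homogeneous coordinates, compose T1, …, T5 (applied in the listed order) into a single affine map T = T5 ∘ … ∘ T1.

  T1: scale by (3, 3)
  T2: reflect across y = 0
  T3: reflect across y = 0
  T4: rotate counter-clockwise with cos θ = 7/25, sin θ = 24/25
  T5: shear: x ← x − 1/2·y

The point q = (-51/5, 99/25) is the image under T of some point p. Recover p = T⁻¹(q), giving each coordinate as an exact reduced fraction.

p = (1/2, 3)

T1 = [3 0 0; 0 3 0; 0 0 1]
T2·T1 = [3 0 0; 0 -3 0; 0 0 1]
T3·…·T1 = [3 0 0; 0 3 0; 0 0 1]
T4·…·T1 = [21/25 -72/25 0; 72/25 21/25 0; 0 0 1]
T5·…·T1 = [-3/5 -33/10 0; 72/25 21/25 0; 0 0 1]
det M = 9; M⁻¹ = [7/75 11/30 0; -8/25 -1/15 0; 0 0 1]
M⁻¹ · (-51/5, 99/25)ᵀ = (1/2, 3)ᵀ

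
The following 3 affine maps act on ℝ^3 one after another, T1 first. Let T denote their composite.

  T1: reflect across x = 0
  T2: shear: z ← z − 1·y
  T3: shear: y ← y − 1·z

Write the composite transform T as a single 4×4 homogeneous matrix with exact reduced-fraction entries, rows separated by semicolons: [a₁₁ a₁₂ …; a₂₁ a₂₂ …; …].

T1 = [-1 0 0 0; 0 1 0 0; 0 0 1 0; 0 0 0 1]
T2·T1 = [-1 0 0 0; 0 1 0 0; 0 -1 1 0; 0 0 0 1]
T3·…·T1 = [-1 0 0 0; 0 2 -1 0; 0 -1 1 0; 0 0 0 1]

T = [-1 0 0 0; 0 2 -1 0; 0 -1 1 0; 0 0 0 1]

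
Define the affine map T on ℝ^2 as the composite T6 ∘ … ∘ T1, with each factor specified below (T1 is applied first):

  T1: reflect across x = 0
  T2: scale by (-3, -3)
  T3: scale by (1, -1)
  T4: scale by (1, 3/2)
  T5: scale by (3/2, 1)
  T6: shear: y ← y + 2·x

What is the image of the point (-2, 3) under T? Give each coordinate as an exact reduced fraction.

T1 reflect across x = 0: (-2, 3) → (2, 3)
T2 scale by (-3, -3): (2, 3) → (-6, -9)
T3 scale by (1, -1): (-6, -9) → (-6, 9)
T4 scale by (1, 3/2): (-6, 9) → (-6, 27/2)
T5 scale by (3/2, 1): (-6, 27/2) → (-9, 27/2)
T6 shear: y ← y + 2·x: (-9, 27/2) → (-9, -9/2)

T(p) = (-9, -9/2)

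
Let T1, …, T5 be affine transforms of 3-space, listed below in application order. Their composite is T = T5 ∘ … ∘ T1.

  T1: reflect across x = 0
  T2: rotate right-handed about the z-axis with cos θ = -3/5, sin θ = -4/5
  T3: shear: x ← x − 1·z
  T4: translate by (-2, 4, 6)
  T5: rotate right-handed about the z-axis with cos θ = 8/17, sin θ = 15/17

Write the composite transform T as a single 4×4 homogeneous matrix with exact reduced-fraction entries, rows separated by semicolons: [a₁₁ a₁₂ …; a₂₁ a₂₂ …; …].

T = [-36/85 77/85 -8/17 -76/17; 77/85 36/85 -15/17 2/17; 0 0 1 6; 0 0 0 1]

T1 = [-1 0 0 0; 0 1 0 0; 0 0 1 0; 0 0 0 1]
T2·T1 = [3/5 4/5 0 0; 4/5 -3/5 0 0; 0 0 1 0; 0 0 0 1]
T3·…·T1 = [3/5 4/5 -1 0; 4/5 -3/5 0 0; 0 0 1 0; 0 0 0 1]
T4·…·T1 = [3/5 4/5 -1 -2; 4/5 -3/5 0 4; 0 0 1 6; 0 0 0 1]
T5·…·T1 = [-36/85 77/85 -8/17 -76/17; 77/85 36/85 -15/17 2/17; 0 0 1 6; 0 0 0 1]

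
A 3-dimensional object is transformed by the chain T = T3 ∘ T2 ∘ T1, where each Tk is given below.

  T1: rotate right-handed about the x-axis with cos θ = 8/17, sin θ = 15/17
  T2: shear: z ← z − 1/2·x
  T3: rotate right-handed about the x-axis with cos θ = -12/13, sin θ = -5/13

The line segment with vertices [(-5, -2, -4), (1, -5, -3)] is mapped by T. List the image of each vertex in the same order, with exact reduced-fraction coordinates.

image vertices: (-5, -1251/442, 14/221), (1, -1195/442, 1265/221)

T1 rotate right-handed about the x-axis with cos θ = 8/17, sin θ = 15/17: (-5, -2, -4) → (-5, 44/17, -62/17); (1, -5, -3) → (1, 5/17, -99/17)
T2 shear: z ← z − 1/2·x: (-5, 44/17, -62/17) → (-5, 44/17, -39/34); (1, 5/17, -99/17) → (1, 5/17, -215/34)
T3 rotate right-handed about the x-axis with cos θ = -12/13, sin θ = -5/13: (-5, 44/17, -39/34) → (-5, -1251/442, 14/221); (1, 5/17, -215/34) → (1, -1195/442, 1265/221)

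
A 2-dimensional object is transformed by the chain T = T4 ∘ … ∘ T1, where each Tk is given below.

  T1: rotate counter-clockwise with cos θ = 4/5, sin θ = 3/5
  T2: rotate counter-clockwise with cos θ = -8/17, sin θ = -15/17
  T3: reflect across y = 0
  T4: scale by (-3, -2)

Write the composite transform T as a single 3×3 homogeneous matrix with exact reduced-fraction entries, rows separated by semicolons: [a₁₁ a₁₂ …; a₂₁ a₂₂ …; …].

T = [-39/85 -252/85 0; -168/85 26/85 0; 0 0 1]

T1 = [4/5 -3/5 0; 3/5 4/5 0; 0 0 1]
T2·T1 = [13/85 84/85 0; -84/85 13/85 0; 0 0 1]
T3·…·T1 = [13/85 84/85 0; 84/85 -13/85 0; 0 0 1]
T4·…·T1 = [-39/85 -252/85 0; -168/85 26/85 0; 0 0 1]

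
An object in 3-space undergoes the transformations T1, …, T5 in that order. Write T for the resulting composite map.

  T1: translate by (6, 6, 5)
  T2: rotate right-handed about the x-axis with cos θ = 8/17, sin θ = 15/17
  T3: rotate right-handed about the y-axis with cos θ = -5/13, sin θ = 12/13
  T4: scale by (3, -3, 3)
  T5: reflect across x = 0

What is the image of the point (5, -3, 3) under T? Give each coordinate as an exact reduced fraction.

T(p) = (-1119/221, 288/17, -8367/221)

T1 translate by (6, 6, 5): (5, -3, 3) → (11, 3, 8)
T2 rotate right-handed about the x-axis with cos θ = 8/17, sin θ = 15/17: (11, 3, 8) → (11, -96/17, 109/17)
T3 rotate right-handed about the y-axis with cos θ = -5/13, sin θ = 12/13: (11, -96/17, 109/17) → (373/221, -96/17, -2789/221)
T4 scale by (3, -3, 3): (373/221, -96/17, -2789/221) → (1119/221, 288/17, -8367/221)
T5 reflect across x = 0: (1119/221, 288/17, -8367/221) → (-1119/221, 288/17, -8367/221)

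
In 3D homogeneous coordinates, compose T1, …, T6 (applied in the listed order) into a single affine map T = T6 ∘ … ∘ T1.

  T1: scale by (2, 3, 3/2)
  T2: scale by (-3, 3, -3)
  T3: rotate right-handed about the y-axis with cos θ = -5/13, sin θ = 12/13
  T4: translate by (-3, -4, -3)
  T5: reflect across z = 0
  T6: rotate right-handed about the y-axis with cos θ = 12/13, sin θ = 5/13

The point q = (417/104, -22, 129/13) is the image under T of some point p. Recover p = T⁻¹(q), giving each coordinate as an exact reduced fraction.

T1 = [2 0 0 0; 0 3 0 0; 0 0 3/2 0; 0 0 0 1]
T2·T1 = [-6 0 0 0; 0 9 0 0; 0 0 -9/2 0; 0 0 0 1]
T3·…·T1 = [30/13 0 -54/13 0; 0 9 0 0; 72/13 0 45/26 0; 0 0 0 1]
T4·…·T1 = [30/13 0 -54/13 -3; 0 9 0 -4; 72/13 0 45/26 -3; 0 0 0 1]
T5·…·T1 = [30/13 0 -54/13 -3; 0 9 0 -4; -72/13 0 -45/26 3; 0 0 0 1]
T6·…·T1 = [0 0 -9/2 -21/13; 0 9 0 -4; -6 0 0 51/13; 0 0 0 1]
det M = -243; M⁻¹ = [0 0 -1/6 17/26; 0 1/9 0 4/9; -2/9 0 0 -14/39; 0 0 0 1]
M⁻¹ · (417/104, -22, 129/13)ᵀ = (-1, -2, -5/4)ᵀ

p = (-1, -2, -5/4)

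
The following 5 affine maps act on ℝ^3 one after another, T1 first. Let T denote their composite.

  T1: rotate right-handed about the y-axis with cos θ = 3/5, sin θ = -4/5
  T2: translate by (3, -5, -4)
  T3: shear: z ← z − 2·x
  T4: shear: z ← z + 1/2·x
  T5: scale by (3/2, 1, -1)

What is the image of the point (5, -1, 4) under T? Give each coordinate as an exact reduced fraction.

T(p) = (21/5, -6, 9/5)

T1 rotate right-handed about the y-axis with cos θ = 3/5, sin θ = -4/5: (5, -1, 4) → (-1/5, -1, 32/5)
T2 translate by (3, -5, -4): (-1/5, -1, 32/5) → (14/5, -6, 12/5)
T3 shear: z ← z − 2·x: (14/5, -6, 12/5) → (14/5, -6, -16/5)
T4 shear: z ← z + 1/2·x: (14/5, -6, -16/5) → (14/5, -6, -9/5)
T5 scale by (3/2, 1, -1): (14/5, -6, -9/5) → (21/5, -6, 9/5)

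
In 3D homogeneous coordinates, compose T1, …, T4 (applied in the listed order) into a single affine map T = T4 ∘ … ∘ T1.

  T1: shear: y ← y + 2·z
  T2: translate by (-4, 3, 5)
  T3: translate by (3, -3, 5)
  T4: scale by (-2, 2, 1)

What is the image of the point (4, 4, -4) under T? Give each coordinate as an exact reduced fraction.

T(p) = (-6, -8, 6)

T1 shear: y ← y + 2·z: (4, 4, -4) → (4, -4, -4)
T2 translate by (-4, 3, 5): (4, -4, -4) → (0, -1, 1)
T3 translate by (3, -3, 5): (0, -1, 1) → (3, -4, 6)
T4 scale by (-2, 2, 1): (3, -4, 6) → (-6, -8, 6)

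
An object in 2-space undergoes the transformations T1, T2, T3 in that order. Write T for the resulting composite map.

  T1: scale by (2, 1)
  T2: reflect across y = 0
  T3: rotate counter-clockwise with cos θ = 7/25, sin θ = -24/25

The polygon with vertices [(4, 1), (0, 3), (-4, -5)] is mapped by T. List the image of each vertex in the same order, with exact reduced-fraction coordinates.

image vertices: (32/25, -199/25), (-72/25, -21/25), (64/25, 227/25)

T1 scale by (2, 1): (4, 1) → (8, 1); (0, 3) → (0, 3); (-4, -5) → (-8, -5)
T2 reflect across y = 0: (8, 1) → (8, -1); (0, 3) → (0, -3); (-8, -5) → (-8, 5)
T3 rotate counter-clockwise with cos θ = 7/25, sin θ = -24/25: (8, -1) → (32/25, -199/25); (0, -3) → (-72/25, -21/25); (-8, 5) → (64/25, 227/25)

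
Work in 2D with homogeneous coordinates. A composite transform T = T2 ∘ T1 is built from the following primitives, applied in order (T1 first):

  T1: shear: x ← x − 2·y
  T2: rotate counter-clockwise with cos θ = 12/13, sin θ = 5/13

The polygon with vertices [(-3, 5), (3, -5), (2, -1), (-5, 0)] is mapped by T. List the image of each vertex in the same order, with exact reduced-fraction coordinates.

T1 shear: x ← x − 2·y: (-3, 5) → (-13, 5); (3, -5) → (13, -5); (2, -1) → (4, -1); (-5, 0) → (-5, 0)
T2 rotate counter-clockwise with cos θ = 12/13, sin θ = 5/13: (-13, 5) → (-181/13, -5/13); (13, -5) → (181/13, 5/13); (4, -1) → (53/13, 8/13); (-5, 0) → (-60/13, -25/13)

image vertices: (-181/13, -5/13), (181/13, 5/13), (53/13, 8/13), (-60/13, -25/13)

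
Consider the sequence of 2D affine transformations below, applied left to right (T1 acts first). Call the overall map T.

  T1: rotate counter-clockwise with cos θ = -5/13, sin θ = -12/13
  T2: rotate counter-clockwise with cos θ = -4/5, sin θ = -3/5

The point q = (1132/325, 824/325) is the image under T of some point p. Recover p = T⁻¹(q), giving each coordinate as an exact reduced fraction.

p = (8/5, -4)

T1 = [-5/13 12/13 0; -12/13 -5/13 0; 0 0 1]
T2·T1 = [-16/65 -63/65 0; 63/65 -16/65 0; 0 0 1]
det M = 1; M⁻¹ = [-16/65 63/65 0; -63/65 -16/65 0; 0 0 1]
M⁻¹ · (1132/325, 824/325)ᵀ = (8/5, -4)ᵀ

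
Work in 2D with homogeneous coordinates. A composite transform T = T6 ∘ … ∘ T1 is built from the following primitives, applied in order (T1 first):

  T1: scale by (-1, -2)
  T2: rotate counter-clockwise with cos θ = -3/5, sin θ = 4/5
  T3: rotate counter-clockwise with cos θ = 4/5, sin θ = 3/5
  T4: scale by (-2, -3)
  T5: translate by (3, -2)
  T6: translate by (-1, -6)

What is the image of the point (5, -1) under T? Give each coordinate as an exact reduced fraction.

T1 scale by (-1, -2): (5, -1) → (-5, 2)
T2 rotate counter-clockwise with cos θ = -3/5, sin θ = 4/5: (-5, 2) → (7/5, -26/5)
T3 rotate counter-clockwise with cos θ = 4/5, sin θ = 3/5: (7/5, -26/5) → (106/25, -83/25)
T4 scale by (-2, -3): (106/25, -83/25) → (-212/25, 249/25)
T5 translate by (3, -2): (-212/25, 249/25) → (-137/25, 199/25)
T6 translate by (-1, -6): (-137/25, 199/25) → (-162/25, 49/25)

T(p) = (-162/25, 49/25)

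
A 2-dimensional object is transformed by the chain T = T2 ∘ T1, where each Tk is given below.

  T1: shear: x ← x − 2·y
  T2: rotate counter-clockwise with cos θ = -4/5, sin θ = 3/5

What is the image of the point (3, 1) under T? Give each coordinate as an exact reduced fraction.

T(p) = (-7/5, -1/5)

T1 shear: x ← x − 2·y: (3, 1) → (1, 1)
T2 rotate counter-clockwise with cos θ = -4/5, sin θ = 3/5: (1, 1) → (-7/5, -1/5)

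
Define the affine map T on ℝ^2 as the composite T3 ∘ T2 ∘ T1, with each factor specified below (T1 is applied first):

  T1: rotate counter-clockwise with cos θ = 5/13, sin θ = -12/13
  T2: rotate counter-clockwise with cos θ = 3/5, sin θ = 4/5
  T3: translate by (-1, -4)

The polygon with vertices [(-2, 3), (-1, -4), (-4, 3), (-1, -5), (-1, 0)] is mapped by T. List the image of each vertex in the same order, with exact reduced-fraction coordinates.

image vertices: (-11/5, -3/5), (-192/65, -496/65), (-269/65, -7/65), (-16/5, -43/5), (-128/65, -244/65)

T1 rotate counter-clockwise with cos θ = 5/13, sin θ = -12/13: (-2, 3) → (2, 3); (-1, -4) → (-53/13, -8/13); (-4, 3) → (16/13, 63/13); (-1, -5) → (-5, -1); (-1, 0) → (-5/13, 12/13)
T2 rotate counter-clockwise with cos θ = 3/5, sin θ = 4/5: (2, 3) → (-6/5, 17/5); (-53/13, -8/13) → (-127/65, -236/65); (16/13, 63/13) → (-204/65, 253/65); (-5, -1) → (-11/5, -23/5); (-5/13, 12/13) → (-63/65, 16/65)
T3 translate by (-1, -4): (-6/5, 17/5) → (-11/5, -3/5); (-127/65, -236/65) → (-192/65, -496/65); (-204/65, 253/65) → (-269/65, -7/65); (-11/5, -23/5) → (-16/5, -43/5); (-63/65, 16/65) → (-128/65, -244/65)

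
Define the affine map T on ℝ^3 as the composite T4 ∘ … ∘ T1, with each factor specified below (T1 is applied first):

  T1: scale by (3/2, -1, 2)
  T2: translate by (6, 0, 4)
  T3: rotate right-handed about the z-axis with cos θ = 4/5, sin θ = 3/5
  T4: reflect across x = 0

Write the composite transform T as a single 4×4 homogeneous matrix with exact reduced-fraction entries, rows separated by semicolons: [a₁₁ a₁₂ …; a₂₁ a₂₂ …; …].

T1 = [3/2 0 0 0; 0 -1 0 0; 0 0 2 0; 0 0 0 1]
T2·T1 = [3/2 0 0 6; 0 -1 0 0; 0 0 2 4; 0 0 0 1]
T3·…·T1 = [6/5 3/5 0 24/5; 9/10 -4/5 0 18/5; 0 0 2 4; 0 0 0 1]
T4·…·T1 = [-6/5 -3/5 0 -24/5; 9/10 -4/5 0 18/5; 0 0 2 4; 0 0 0 1]

T = [-6/5 -3/5 0 -24/5; 9/10 -4/5 0 18/5; 0 0 2 4; 0 0 0 1]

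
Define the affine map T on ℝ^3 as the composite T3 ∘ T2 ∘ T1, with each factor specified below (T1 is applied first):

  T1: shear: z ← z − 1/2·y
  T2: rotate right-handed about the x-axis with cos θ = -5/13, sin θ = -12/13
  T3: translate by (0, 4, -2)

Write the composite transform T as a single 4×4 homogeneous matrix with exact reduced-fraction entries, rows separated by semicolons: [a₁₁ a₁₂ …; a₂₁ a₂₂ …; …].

T1 = [1 0 0 0; 0 1 0 0; 0 -1/2 1 0; 0 0 0 1]
T2·T1 = [1 0 0 0; 0 -11/13 12/13 0; 0 -19/26 -5/13 0; 0 0 0 1]
T3·…·T1 = [1 0 0 0; 0 -11/13 12/13 4; 0 -19/26 -5/13 -2; 0 0 0 1]

T = [1 0 0 0; 0 -11/13 12/13 4; 0 -19/26 -5/13 -2; 0 0 0 1]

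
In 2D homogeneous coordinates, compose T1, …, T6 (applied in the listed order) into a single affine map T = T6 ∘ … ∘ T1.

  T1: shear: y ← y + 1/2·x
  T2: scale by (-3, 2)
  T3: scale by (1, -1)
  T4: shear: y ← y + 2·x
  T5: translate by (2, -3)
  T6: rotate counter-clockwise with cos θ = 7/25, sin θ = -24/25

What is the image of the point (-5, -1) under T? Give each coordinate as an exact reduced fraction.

T(p) = (187/5, -34/5)

T1 shear: y ← y + 1/2·x: (-5, -1) → (-5, -7/2)
T2 scale by (-3, 2): (-5, -7/2) → (15, -7)
T3 scale by (1, -1): (15, -7) → (15, 7)
T4 shear: y ← y + 2·x: (15, 7) → (15, 37)
T5 translate by (2, -3): (15, 37) → (17, 34)
T6 rotate counter-clockwise with cos θ = 7/25, sin θ = -24/25: (17, 34) → (187/5, -34/5)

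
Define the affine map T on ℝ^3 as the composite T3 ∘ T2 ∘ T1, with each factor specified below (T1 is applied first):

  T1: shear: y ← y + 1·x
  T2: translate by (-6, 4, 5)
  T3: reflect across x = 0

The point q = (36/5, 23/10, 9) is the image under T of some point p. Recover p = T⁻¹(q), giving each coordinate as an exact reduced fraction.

T1 = [1 0 0 0; 1 1 0 0; 0 0 1 0; 0 0 0 1]
T2·T1 = [1 0 0 -6; 1 1 0 4; 0 0 1 5; 0 0 0 1]
T3·…·T1 = [-1 0 0 6; 1 1 0 4; 0 0 1 5; 0 0 0 1]
det M = -1; M⁻¹ = [-1 0 0 6; 1 1 0 -10; 0 0 1 -5; 0 0 0 1]
M⁻¹ · (36/5, 23/10, 9)ᵀ = (-6/5, -1/2, 4)ᵀ

p = (-6/5, -1/2, 4)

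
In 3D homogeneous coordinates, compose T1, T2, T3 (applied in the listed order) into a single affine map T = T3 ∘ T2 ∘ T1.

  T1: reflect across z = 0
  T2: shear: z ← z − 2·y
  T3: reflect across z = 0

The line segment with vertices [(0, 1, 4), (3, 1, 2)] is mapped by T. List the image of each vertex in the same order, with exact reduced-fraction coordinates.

image vertices: (0, 1, 6), (3, 1, 4)

T1 reflect across z = 0: (0, 1, 4) → (0, 1, -4); (3, 1, 2) → (3, 1, -2)
T2 shear: z ← z − 2·y: (0, 1, -4) → (0, 1, -6); (3, 1, -2) → (3, 1, -4)
T3 reflect across z = 0: (0, 1, -6) → (0, 1, 6); (3, 1, -4) → (3, 1, 4)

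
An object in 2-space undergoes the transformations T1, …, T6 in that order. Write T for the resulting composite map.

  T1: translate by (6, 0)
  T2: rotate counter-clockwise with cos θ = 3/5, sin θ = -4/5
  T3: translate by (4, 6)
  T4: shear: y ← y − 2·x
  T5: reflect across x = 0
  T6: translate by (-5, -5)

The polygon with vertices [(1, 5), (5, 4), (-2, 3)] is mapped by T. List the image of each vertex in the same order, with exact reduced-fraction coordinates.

T1 translate by (6, 0): (1, 5) → (7, 5); (5, 4) → (11, 4); (-2, 3) → (4, 3)
T2 rotate counter-clockwise with cos θ = 3/5, sin θ = -4/5: (7, 5) → (41/5, -13/5); (11, 4) → (49/5, -32/5); (4, 3) → (24/5, -7/5)
T3 translate by (4, 6): (41/5, -13/5) → (61/5, 17/5); (49/5, -32/5) → (69/5, -2/5); (24/5, -7/5) → (44/5, 23/5)
T4 shear: y ← y − 2·x: (61/5, 17/5) → (61/5, -21); (69/5, -2/5) → (69/5, -28); (44/5, 23/5) → (44/5, -13)
T5 reflect across x = 0: (61/5, -21) → (-61/5, -21); (69/5, -28) → (-69/5, -28); (44/5, -13) → (-44/5, -13)
T6 translate by (-5, -5): (-61/5, -21) → (-86/5, -26); (-69/5, -28) → (-94/5, -33); (-44/5, -13) → (-69/5, -18)

image vertices: (-86/5, -26), (-94/5, -33), (-69/5, -18)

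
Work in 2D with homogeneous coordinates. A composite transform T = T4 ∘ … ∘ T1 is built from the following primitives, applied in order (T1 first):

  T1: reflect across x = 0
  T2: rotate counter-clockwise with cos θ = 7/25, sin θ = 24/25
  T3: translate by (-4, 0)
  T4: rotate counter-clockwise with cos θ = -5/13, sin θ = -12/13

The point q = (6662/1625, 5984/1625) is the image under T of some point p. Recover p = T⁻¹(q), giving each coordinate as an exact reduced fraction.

p = (-2, 8/5)

T1 = [-1 0 0; 0 1 0; 0 0 1]
T2·T1 = [-7/25 -24/25 0; -24/25 7/25 0; 0 0 1]
T3·…·T1 = [-7/25 -24/25 -4; -24/25 7/25 0; 0 0 1]
T4·…·T1 = [-253/325 204/325 20/13; 204/325 253/325 48/13; 0 0 1]
det M = -1; M⁻¹ = [-253/325 204/325 -28/25; 204/325 253/325 -96/25; 0 0 1]
M⁻¹ · (6662/1625, 5984/1625)ᵀ = (-2, 8/5)ᵀ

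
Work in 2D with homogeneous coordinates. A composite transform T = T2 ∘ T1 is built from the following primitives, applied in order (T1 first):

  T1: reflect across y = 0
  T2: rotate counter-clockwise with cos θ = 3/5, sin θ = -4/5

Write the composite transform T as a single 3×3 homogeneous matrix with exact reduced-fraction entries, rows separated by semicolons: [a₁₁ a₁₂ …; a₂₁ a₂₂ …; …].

T1 = [1 0 0; 0 -1 0; 0 0 1]
T2·T1 = [3/5 -4/5 0; -4/5 -3/5 0; 0 0 1]

T = [3/5 -4/5 0; -4/5 -3/5 0; 0 0 1]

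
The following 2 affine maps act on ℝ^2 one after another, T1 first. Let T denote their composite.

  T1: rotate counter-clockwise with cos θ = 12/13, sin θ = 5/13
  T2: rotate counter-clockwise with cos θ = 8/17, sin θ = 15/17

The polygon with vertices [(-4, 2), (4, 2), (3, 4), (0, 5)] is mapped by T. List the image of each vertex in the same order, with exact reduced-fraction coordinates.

T1 rotate counter-clockwise with cos θ = 12/13, sin θ = 5/13: (-4, 2) → (-58/13, 4/13); (4, 2) → (38/13, 44/13); (3, 4) → (16/13, 63/13); (0, 5) → (-25/13, 60/13)
T2 rotate counter-clockwise with cos θ = 8/17, sin θ = 15/17: (-58/13, 4/13) → (-524/221, -838/221); (38/13, 44/13) → (-356/221, 922/221); (16/13, 63/13) → (-817/221, 744/221); (-25/13, 60/13) → (-1100/221, 105/221)

image vertices: (-524/221, -838/221), (-356/221, 922/221), (-817/221, 744/221), (-1100/221, 105/221)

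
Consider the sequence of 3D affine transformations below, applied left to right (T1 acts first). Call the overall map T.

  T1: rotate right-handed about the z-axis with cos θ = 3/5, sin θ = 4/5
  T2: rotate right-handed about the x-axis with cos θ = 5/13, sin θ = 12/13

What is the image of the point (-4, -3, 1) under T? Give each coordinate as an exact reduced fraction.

T(p) = (0, -37/13, -55/13)

T1 rotate right-handed about the z-axis with cos θ = 3/5, sin θ = 4/5: (-4, -3, 1) → (0, -5, 1)
T2 rotate right-handed about the x-axis with cos θ = 5/13, sin θ = 12/13: (0, -5, 1) → (0, -37/13, -55/13)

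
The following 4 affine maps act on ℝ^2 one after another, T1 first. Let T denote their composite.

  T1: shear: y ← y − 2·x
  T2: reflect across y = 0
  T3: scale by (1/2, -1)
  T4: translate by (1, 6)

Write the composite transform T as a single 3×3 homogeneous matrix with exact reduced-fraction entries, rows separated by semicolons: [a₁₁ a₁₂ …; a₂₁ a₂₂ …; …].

T1 = [1 0 0; -2 1 0; 0 0 1]
T2·T1 = [1 0 0; 2 -1 0; 0 0 1]
T3·…·T1 = [1/2 0 0; -2 1 0; 0 0 1]
T4·…·T1 = [1/2 0 1; -2 1 6; 0 0 1]

T = [1/2 0 1; -2 1 6; 0 0 1]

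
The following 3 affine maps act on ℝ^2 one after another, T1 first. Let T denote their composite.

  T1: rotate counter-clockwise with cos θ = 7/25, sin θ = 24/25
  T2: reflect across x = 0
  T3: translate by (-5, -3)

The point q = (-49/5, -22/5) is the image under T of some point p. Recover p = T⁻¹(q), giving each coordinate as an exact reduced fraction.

T1 = [7/25 -24/25 0; 24/25 7/25 0; 0 0 1]
T2·T1 = [-7/25 24/25 0; 24/25 7/25 0; 0 0 1]
T3·…·T1 = [-7/25 24/25 -5; 24/25 7/25 -3; 0 0 1]
det M = -1; M⁻¹ = [-7/25 24/25 37/25; 24/25 7/25 141/25; 0 0 1]
M⁻¹ · (-49/5, -22/5)ᵀ = (0, -5)ᵀ

p = (0, -5)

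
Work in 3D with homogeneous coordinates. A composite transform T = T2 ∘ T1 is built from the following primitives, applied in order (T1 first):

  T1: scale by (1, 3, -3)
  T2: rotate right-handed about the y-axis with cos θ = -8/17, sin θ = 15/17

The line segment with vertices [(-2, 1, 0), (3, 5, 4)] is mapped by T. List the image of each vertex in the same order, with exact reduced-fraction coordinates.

image vertices: (16/17, 3, 30/17), (-12, 15, 3)

T1 scale by (1, 3, -3): (-2, 1, 0) → (-2, 3, 0); (3, 5, 4) → (3, 15, -12)
T2 rotate right-handed about the y-axis with cos θ = -8/17, sin θ = 15/17: (-2, 3, 0) → (16/17, 3, 30/17); (3, 15, -12) → (-12, 15, 3)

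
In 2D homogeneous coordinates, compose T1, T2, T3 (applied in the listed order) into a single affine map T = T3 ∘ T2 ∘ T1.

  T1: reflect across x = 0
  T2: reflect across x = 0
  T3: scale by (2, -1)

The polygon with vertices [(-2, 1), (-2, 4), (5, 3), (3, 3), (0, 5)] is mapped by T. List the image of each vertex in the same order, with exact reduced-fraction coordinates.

T1 reflect across x = 0: (-2, 1) → (2, 1); (-2, 4) → (2, 4); (5, 3) → (-5, 3); (3, 3) → (-3, 3); (0, 5) → (0, 5)
T2 reflect across x = 0: (2, 1) → (-2, 1); (2, 4) → (-2, 4); (-5, 3) → (5, 3); (-3, 3) → (3, 3); (0, 5) → (0, 5)
T3 scale by (2, -1): (-2, 1) → (-4, -1); (-2, 4) → (-4, -4); (5, 3) → (10, -3); (3, 3) → (6, -3); (0, 5) → (0, -5)

image vertices: (-4, -1), (-4, -4), (10, -3), (6, -3), (0, -5)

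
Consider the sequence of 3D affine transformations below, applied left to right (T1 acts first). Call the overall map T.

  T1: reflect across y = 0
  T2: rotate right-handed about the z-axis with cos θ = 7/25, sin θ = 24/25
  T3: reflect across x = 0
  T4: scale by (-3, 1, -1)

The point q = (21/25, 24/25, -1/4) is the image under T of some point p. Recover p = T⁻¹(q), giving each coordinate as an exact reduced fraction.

p = (1, 0, 1/4)

T1 = [1 0 0 0; 0 -1 0 0; 0 0 1 0; 0 0 0 1]
T2·T1 = [7/25 24/25 0 0; 24/25 -7/25 0 0; 0 0 1 0; 0 0 0 1]
T3·…·T1 = [-7/25 -24/25 0 0; 24/25 -7/25 0 0; 0 0 1 0; 0 0 0 1]
T4·…·T1 = [21/25 72/25 0 0; 24/25 -7/25 0 0; 0 0 -1 0; 0 0 0 1]
det M = 3; M⁻¹ = [7/75 24/25 0 0; 8/25 -7/25 0 0; 0 0 -1 0; 0 0 0 1]
M⁻¹ · (21/25, 24/25, -1/4)ᵀ = (1, 0, 1/4)ᵀ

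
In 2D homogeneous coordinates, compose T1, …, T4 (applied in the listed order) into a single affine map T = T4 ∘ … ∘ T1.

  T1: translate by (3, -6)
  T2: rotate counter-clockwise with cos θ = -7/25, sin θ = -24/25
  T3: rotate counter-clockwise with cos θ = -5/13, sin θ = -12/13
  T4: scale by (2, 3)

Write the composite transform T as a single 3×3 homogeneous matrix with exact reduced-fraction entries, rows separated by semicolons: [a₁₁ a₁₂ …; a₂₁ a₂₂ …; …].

T1 = [1 0 3; 0 1 -6; 0 0 1]
T2·T1 = [-7/25 24/25 -33/5; -24/25 -7/25 -6/5; 0 0 1]
T3·…·T1 = [-253/325 -204/325 93/65; 204/325 -253/325 426/65; 0 0 1]
T4·…·T1 = [-506/325 -408/325 186/65; 612/325 -759/325 1278/65; 0 0 1]

T = [-506/325 -408/325 186/65; 612/325 -759/325 1278/65; 0 0 1]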